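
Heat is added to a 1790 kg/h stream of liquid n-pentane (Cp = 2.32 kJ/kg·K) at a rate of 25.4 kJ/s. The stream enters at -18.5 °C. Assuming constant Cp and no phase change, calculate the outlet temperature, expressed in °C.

T_out = 3.52 °C

Q = 25.4 kJ/s = 91440 kJ/h
ΔT = Q/(ṁ·Cp) = 91440/(1790×2.32) = 22.019 K
T_out = -18.5 + 22.019 = 3.5189 °C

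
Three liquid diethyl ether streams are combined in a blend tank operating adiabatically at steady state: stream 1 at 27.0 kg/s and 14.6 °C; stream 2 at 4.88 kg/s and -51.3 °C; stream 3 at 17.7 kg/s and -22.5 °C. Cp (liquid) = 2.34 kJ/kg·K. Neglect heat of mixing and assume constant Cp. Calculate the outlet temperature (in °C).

T_out = -5.13 °C

No heat crosses the boundary, so H_out = H_in.
T_out = Σ ṁᵢCp,ᵢTᵢ / Σ ṁᵢCp,ᵢ
      = -595.28 / 116.02 = -5.131 °C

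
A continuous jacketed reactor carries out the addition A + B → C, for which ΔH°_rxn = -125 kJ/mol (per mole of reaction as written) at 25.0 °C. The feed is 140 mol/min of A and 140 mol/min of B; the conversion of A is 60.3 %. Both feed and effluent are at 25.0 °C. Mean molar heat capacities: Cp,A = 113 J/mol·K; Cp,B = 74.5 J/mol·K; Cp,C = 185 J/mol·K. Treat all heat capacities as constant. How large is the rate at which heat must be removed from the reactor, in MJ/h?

Q_out = 633 MJ/h

Extent of reaction ξ = 0.603 × 140 = 84.42 mol/min
Reaction term: ξ·ΔH°_rxn = 84.42 × -125 = -10552 kJ/min
Q = ΔH = -10552 kJ/min = -175.88 kW
Heat removed = 633.15 MJ/h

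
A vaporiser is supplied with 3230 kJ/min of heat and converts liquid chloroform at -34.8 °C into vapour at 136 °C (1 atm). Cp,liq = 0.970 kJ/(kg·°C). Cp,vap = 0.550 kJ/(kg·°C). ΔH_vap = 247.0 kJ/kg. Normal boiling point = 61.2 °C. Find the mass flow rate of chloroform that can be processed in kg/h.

Δh = 0.970×(61.2−-34.8) + 247.0 + 0.550×(136−61.2) = 381.26 kJ/kg
Q = 3230 kJ/min = 53.833 kJ/s = 193800 kJ/h
ṁ = Q/Δh = 193800 / 381.26 = 508.31 kg/h

ṁ = 508 kg/h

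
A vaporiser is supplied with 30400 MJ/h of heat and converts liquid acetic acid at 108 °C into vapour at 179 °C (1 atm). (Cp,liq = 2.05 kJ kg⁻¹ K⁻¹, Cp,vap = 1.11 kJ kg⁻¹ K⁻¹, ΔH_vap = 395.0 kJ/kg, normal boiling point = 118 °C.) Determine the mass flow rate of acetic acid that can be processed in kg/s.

Δh = 2.05×(118−108) + 395.0 + 1.11×(179−118) = 483.21 kJ/kg
Q = 30400 MJ/h = 8444.4 kJ/s = 8444.4 kJ/s
ṁ = Q/Δh = 8444.4 / 483.21 = 17.476 kg/s

ṁ = 17.5 kg/s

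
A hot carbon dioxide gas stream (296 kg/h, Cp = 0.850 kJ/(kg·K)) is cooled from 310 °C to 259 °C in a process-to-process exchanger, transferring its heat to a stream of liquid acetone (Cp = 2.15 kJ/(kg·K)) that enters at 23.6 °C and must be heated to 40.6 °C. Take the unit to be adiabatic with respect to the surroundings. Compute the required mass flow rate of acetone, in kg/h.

Heat released by hot stream: Q = 296 × 0.850 × (310 − 259) = 12832 kJ/h
Energy balance on cold side (adiabatic exchanger): Q = ṁ_c·Cp_c·(T_c,out − T_c,in)
ṁ_c = 12832 / [2.15 × (40.6 − 23.6)] = 351.07 kg/h

ṁ_c = 351 kg/h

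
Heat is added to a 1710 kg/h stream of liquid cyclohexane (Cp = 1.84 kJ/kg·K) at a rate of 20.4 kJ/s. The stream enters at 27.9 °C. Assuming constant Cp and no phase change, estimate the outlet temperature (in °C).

T_out = 51.2 °C

Q = 20.4 kJ/s = 73440 kJ/h
ΔT = Q/(ṁ·Cp) = 73440/(1710×1.84) = 23.341 K
T_out = 27.9 + 23.341 = 51.241 °C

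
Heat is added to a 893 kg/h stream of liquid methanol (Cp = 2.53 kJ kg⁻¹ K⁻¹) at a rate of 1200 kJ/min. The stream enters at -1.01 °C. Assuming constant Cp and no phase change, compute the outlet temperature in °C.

Q = 1200 kJ/min = 72000 kJ/h
ΔT = Q/(ṁ·Cp) = 72000/(893×2.53) = 31.868 K
T_out = -1.01 + 31.868 = 30.858 °C

T_out = 30.9 °C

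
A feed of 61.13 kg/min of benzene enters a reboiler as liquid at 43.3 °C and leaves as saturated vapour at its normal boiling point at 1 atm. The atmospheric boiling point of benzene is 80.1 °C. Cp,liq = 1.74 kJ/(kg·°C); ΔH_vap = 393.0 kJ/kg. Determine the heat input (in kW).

liquid 43.3→80.1 °C: 64.032 kJ/kg
vaporisation at 80.1 °C: 393 kJ/kg
Δh = 64.032 + 393 = 457.03 kJ/kg
Q = ṁ·Δh = 61.13 kg/min × 457.03 kJ/kg = 27938 kJ/min
|Q| = 465.64 kW

Q = 466 kW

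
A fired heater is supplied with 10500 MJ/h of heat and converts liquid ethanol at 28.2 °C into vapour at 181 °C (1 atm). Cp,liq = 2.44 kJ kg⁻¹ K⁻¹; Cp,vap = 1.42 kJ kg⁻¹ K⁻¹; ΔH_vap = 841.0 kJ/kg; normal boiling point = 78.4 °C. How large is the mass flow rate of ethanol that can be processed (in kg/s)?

ṁ = 2.63 kg/s

Δh = 2.44×(78.4−28.2) + 841.0 + 1.42×(181−78.4) = 1109.2 kJ/kg
Q = 10500 MJ/h = 2916.7 kJ/s = 2916.7 kJ/s
ṁ = Q/Δh = 2916.7 / 1109.2 = 2.6296 kg/s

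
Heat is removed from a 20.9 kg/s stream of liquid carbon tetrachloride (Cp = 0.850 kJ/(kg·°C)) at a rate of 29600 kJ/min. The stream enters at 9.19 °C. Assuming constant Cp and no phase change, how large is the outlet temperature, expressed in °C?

Q = 29600 kJ/min = 493.33 kJ/s
ΔT = Q/(ṁ·Cp) = 493.33/(20.9×0.850) = 27.77 K
T_out = 9.19 − 27.77 = -18.58 °C

T_out = -18.6 °C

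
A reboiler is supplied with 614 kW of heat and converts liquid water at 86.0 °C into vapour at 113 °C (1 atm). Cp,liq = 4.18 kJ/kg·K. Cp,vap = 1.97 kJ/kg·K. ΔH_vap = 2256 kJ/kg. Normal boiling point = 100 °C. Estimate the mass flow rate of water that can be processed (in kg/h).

Δh = 4.18×(100−86.0) + 2256 + 1.97×(113−100) = 2340.1 kJ/kg
Q = 614 kW = 614 kJ/s = 2.2104e+06 kJ/h
ṁ = Q/Δh = 2.2104e+06 / 2340.1 = 944.56 kg/h

ṁ = 945 kg/h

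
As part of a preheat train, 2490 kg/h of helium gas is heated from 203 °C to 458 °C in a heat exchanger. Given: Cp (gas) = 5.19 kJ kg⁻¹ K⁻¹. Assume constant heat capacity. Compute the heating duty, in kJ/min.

Q = 54900 kJ/min

Q = ṁ·Cp·ΔT = 2490 × 5.19 × (458 − 203) = 3.2954e+06 kJ/h
Converting: 3.2954e+06 / 3600 s = 915.39 kW
Heating duty = 54923 kJ/min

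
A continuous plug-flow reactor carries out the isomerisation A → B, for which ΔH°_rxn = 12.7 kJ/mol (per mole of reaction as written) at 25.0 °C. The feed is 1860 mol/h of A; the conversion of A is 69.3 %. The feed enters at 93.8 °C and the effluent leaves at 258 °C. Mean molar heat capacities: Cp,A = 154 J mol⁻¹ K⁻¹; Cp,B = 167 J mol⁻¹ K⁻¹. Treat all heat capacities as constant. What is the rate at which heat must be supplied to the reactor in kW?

Extent of reaction ξ = 0.693 × 1860 = 1289 mol/h
Reaction term: ξ·ΔH°_rxn = 1289 × 12.7 = 16370 kJ/h
Sensible, feed 93.8→25 °C: -19707 kJ/h
Outlet flows (mol/h): A 571.02, B 1289
Sensible, products 25→258 °C: 70645 kJ/h
Q = ΔH = 67308 kJ/h = 18.697 kW
Heat supplied = 18.697 kW

Q_in = 18.7 kW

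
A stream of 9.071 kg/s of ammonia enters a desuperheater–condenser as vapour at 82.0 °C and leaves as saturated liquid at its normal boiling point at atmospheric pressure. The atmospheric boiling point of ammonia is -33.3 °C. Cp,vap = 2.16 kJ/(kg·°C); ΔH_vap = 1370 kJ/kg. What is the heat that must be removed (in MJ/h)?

vapour 82.0→-33.3 °C: -249.05 kJ/kg
condensation at -33.3 °C: -1370 kJ/kg
Δh = -249.05 + -1370 = -1619 kJ/kg
Q = ṁ·Δh = 9.071 kg/s × -1619 kJ/kg = -14686 kJ/s
|Q| = 14686 kW = 52871 MJ/h

Q_c = 52900 MJ/h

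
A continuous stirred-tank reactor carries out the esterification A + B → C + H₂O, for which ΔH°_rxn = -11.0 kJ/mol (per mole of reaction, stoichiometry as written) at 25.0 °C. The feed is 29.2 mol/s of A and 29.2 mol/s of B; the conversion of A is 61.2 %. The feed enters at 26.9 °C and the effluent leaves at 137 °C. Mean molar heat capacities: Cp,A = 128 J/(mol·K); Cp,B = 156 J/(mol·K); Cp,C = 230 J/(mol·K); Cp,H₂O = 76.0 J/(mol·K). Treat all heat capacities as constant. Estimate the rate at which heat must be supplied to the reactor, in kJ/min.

Extent of reaction ξ = 0.612 × 29.2 = 17.87 mol/s
Reaction term: ξ·ΔH°_rxn = 17.87 × -11.0 = -196.57 kJ/s
Sensible, feed 26.9→25 °C: -15.756 kJ/s
Outlet flows (mol/s): A 11.33, B 11.33, C 17.87, H₂O 17.87
Sensible, products 25→137 °C: 972.83 kJ/s
Q = ΔH = 760.5 kJ/s = 760.5 kW
Heat supplied = 45630 kJ/min

Q_in = 45600 kJ/min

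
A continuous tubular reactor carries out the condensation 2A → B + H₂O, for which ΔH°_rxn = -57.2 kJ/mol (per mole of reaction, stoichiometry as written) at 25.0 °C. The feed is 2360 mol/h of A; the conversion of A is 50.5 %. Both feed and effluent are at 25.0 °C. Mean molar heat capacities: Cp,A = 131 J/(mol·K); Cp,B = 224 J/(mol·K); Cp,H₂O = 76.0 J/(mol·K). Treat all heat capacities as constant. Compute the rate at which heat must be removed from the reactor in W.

Q_out = 9470 W

Extent of reaction ξ = 0.505 × 2360 / 2 = 595.9 mol/h
Reaction term: ξ·ΔH°_rxn = 595.9 × -57.2 = -34085 kJ/h
Q = ΔH = -34085 kJ/h = -9.4682 kW
Heat removed = 9468.2 W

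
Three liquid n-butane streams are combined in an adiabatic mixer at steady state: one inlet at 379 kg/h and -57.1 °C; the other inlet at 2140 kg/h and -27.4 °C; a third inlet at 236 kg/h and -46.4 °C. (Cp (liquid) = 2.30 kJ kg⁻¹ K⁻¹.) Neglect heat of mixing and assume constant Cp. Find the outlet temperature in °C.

Energy balance with Q = 0: Σ ṁᵢCp,ᵢ(T_out − Tᵢ) = 0
Σ ṁᵢCp,ᵢTᵢ = 379×2.30×-57.1 + 2140×2.30×-27.4 + 236×2.30×-46.4 = -209820
Σ ṁᵢCp,ᵢ = 379×2.30 + 2140×2.30 + 236×2.30 = 6336.5
T_out = -209820 / 6336.5 = -33.113 °C

T_out = -33.1 °C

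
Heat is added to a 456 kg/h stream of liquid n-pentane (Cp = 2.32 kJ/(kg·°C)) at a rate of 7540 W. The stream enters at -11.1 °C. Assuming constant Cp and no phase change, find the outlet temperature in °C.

T_out = 14.6 °C

Q = 7540 W = 27144 kJ/h
ΔT = Q/(ṁ·Cp) = 27144/(456×2.32) = 25.658 K
T_out = -11.1 + 25.658 = 14.558 °C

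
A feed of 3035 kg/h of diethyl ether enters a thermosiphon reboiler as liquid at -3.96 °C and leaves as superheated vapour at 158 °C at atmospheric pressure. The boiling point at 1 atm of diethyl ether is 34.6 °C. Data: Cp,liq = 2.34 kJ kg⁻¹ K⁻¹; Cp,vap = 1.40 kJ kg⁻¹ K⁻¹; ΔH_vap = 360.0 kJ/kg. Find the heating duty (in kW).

liquid -3.96→34.6 °C: 90.23 kJ/kg
vaporisation at 34.6 °C: 360 kJ/kg
vapour 34.6→158 °C: 172.76 kJ/kg
Δh = 90.23 + 360 + 172.76 = 622.99 kJ/kg
Q = ṁ·Δh = 3035 kg/h × 622.99 kJ/kg = 1.8908e+06 kJ/h
|Q| = 525.22 kW

Q = 525 kW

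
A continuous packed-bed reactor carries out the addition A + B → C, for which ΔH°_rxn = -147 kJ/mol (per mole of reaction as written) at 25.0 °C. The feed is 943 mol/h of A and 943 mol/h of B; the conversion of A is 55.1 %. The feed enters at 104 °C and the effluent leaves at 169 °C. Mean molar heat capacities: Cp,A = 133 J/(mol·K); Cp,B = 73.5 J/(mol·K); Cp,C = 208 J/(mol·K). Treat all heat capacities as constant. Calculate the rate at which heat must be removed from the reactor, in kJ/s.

Q_out = 17.7 kJ/s

Extent of reaction ξ = 0.551 × 943 = 519.59 mol/h
Reaction term: ξ·ΔH°_rxn = 519.59 × -147 = -76380 kJ/h
Sensible, feed 104→25 °C: -15384 kJ/h
Outlet flows (mol/h): A 423.41, B 423.41, C 519.59
Sensible, products 25→169 °C: 28153 kJ/h
Q = ΔH = -63611 kJ/h = -17.67 kW
Heat removed = 17.67 kJ/s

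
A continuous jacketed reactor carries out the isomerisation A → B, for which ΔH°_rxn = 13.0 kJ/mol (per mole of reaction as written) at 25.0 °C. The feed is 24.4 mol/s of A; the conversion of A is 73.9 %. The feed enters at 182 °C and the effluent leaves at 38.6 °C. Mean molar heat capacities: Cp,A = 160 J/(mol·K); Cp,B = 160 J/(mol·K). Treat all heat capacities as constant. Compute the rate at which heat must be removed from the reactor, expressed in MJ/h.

Extent of reaction ξ = 0.739 × 24.4 = 18.032 mol/s
Reaction term: ξ·ΔH°_rxn = 18.032 × 13.0 = 234.41 kJ/s
Sensible, feed 182→25 °C: -612.93 kJ/s
Outlet flows (mol/s): A 6.3684, B 18.032
Sensible, products 25→38.6 °C: 53.094 kJ/s
Q = ΔH = -325.42 kJ/s = -325.42 kW
Heat removed = 1171.5 MJ/h

Q_out = 1170 MJ/h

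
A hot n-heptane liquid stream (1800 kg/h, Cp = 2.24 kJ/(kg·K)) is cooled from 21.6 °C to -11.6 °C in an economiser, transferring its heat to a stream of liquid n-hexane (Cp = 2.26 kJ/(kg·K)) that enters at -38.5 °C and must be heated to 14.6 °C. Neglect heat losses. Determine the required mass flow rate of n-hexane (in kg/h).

ṁ_c = 1120 kg/h

Heat released by hot stream: Q = 1800 × 2.24 × (21.6 − -11.6) = 133860 kJ/h
Energy balance on cold side (adiabatic exchanger): Q = ṁ_c·Cp_c·(T_c,out − T_c,in)
ṁ_c = 133860 / [2.26 × (14.6 − -38.5)] = 1115.5 kg/h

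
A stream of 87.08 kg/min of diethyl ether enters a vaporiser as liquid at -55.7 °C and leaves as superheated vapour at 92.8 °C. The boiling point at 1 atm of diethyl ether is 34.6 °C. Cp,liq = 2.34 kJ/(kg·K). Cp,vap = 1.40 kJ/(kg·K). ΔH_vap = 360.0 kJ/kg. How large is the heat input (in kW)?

liquid -55.7→34.6 °C: 211.3 kJ/kg
vaporisation at 34.6 °C: 360 kJ/kg
vapour 34.6→92.8 °C: 81.48 kJ/kg
Δh = 211.3 + 360 + 81.48 = 652.78 kJ/kg
Q = ṁ·Δh = 87.08 kg/min × 652.78 kJ/kg = 56844 kJ/min
|Q| = 947.4 kW

Q = 947 kW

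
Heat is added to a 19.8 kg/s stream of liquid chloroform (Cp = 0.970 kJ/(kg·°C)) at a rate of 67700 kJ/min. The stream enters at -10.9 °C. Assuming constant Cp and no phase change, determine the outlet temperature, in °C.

Q = 67700 kJ/min = 1128.3 kJ/s
ΔT = Q/(ṁ·Cp) = 1128.3/(19.8×0.970) = 58.749 K
T_out = -10.9 + 58.749 = 47.849 °C

T_out = 47.8 °C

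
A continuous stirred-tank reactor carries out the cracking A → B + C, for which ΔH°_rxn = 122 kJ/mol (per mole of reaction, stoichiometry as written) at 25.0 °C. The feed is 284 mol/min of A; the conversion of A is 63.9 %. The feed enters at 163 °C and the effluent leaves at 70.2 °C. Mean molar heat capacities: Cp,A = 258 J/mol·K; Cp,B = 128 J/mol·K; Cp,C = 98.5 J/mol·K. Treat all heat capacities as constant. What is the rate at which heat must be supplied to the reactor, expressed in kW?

Extent of reaction ξ = 0.639 × 284 = 181.48 mol/min
Reaction term: ξ·ΔH°_rxn = 181.48 × 122 = 22140 kJ/min
Sensible, feed 163→25 °C: -10112 kJ/min
Outlet flows (mol/min): A 102.52, B 181.48, C 181.48
Sensible, products 25→70.2 °C: 3053.5 kJ/min
Q = ΔH = 15082 kJ/min = 251.37 kW
Heat supplied = 251.37 kW

Q_in = 251 kW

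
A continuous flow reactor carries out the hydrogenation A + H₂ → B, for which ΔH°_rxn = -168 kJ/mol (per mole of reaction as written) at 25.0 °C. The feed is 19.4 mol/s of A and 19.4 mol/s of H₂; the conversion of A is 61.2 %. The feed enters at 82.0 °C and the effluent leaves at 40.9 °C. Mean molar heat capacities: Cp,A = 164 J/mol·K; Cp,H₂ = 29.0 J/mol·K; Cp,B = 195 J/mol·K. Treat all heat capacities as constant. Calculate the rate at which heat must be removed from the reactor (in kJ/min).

Q_out = 129000 kJ/min

Extent of reaction ξ = 0.612 × 19.4 = 11.873 mol/s
Reaction term: ξ·ΔH°_rxn = 11.873 × -168 = -1994.6 kJ/s
Sensible, feed 82.0→25 °C: -213.42 kJ/s
Outlet flows (mol/s): A 7.5272, H₂ 7.5272, B 11.873
Sensible, products 25→40.9 °C: 59.91 kJ/s
Q = ΔH = -2148.1 kJ/s = -2148.1 kW
Heat removed = 128890 kJ/min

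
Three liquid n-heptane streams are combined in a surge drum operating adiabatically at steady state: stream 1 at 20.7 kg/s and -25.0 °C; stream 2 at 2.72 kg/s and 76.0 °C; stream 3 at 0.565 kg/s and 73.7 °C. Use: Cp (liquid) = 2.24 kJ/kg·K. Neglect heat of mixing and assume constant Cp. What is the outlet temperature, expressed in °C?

T_out = -11.2 °C

Adiabatic, steady state ⇒ Σ ṁᵢCp,ᵢ(T_out − Tᵢ) = 0
Σ ṁᵢCp,ᵢTᵢ = 20.7×2.24×-25.0 + 2.72×2.24×76.0 + 0.565×2.24×73.7 = -602.87
Σ ṁᵢCp,ᵢ = 20.7×2.24 + 2.72×2.24 + 0.565×2.24 = 53.726
T_out = -602.87 / 53.726 = -11.221 °C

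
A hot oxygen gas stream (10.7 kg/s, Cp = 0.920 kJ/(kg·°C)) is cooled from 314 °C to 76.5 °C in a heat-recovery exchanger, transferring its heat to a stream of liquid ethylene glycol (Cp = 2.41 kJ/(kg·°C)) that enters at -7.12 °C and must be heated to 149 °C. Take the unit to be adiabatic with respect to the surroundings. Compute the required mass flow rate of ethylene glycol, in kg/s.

ṁ_c = 6.21 kg/s

Heat released by hot stream: Q = 10.7 × 0.920 × (314 − 76.5) = 2337.9 kJ/s
Energy balance on cold side (adiabatic exchanger): Q = ṁ_c·Cp_c·(T_c,out − T_c,in)
ṁ_c = 2337.9 / [2.41 × (149 − -7.12)] = 6.2138 kg/s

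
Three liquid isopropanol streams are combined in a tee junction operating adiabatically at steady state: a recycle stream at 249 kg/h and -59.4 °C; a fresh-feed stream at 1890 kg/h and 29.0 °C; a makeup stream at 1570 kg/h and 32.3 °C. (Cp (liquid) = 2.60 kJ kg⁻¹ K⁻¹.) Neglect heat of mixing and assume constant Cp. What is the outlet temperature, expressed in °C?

T_out = 24.5 °C

Energy balance with Q = 0: Σ ṁᵢCp,ᵢ(T_out − Tᵢ) = 0
T_out = Σ ṁᵢCp,ᵢTᵢ / Σ ṁᵢCp,ᵢ
      = 235900 / 9643.4 = 24.462 °C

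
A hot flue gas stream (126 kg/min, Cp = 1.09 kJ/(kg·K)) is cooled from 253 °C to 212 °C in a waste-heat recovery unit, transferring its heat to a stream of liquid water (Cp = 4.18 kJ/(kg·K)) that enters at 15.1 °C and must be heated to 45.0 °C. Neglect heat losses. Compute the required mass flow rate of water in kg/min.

Heat released by hot stream: Q = 126 × 1.09 × (253 − 212) = 5630.9 kJ/min
Energy balance on cold side (adiabatic exchanger): Q = ṁ_c·Cp_c·(T_c,out − T_c,in)
ṁ_c = 5630.9 / [4.18 × (45.0 − 15.1)] = 45.054 kg/min

ṁ_c = 45.1 kg/min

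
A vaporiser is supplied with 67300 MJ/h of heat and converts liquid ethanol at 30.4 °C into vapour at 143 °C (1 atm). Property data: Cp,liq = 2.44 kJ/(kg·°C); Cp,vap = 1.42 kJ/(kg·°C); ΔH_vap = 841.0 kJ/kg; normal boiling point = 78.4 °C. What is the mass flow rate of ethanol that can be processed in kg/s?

ṁ = 17.8 kg/s

Δh = 2.44×(78.4−30.4) + 841.0 + 1.42×(143−78.4) = 1049.9 kJ/kg
Q = 67300 MJ/h = 18694 kJ/s = 18694 kJ/s
ṁ = Q/Δh = 18694 / 1049.9 = 17.807 kg/s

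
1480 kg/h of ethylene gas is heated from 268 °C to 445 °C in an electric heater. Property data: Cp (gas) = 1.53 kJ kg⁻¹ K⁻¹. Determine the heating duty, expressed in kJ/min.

Q = ṁ·Cp·ΔT = 1480 × 1.53 × (445 − 268) = 400800 kJ/h
Converting: 400800 / 3600 s = 111.33 kW
Heating duty = 6680 kJ/min

Q = 6680 kJ/min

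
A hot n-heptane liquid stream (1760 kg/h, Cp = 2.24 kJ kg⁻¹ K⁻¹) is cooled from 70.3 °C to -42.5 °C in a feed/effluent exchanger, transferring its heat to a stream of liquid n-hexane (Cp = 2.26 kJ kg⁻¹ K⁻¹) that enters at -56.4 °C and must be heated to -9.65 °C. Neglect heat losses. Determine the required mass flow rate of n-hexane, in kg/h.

ṁ_c = 4210 kg/h

Heat released by hot stream: Q = 1760 × 2.24 × (70.3 − -42.5) = 444700 kJ/h
Energy balance on cold side (adiabatic exchanger): Q = ṁ_c·Cp_c·(T_c,out − T_c,in)
ṁ_c = 444700 / [2.26 × (-9.65 − -56.4)] = 4209 kg/h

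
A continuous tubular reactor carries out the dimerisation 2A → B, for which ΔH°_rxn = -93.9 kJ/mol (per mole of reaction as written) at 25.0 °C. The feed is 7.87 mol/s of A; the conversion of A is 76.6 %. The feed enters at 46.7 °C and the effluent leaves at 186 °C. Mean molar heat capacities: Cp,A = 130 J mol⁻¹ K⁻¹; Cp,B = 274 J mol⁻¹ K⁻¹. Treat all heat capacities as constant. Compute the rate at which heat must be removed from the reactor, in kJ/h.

Extent of reaction ξ = 0.766 × 7.87 / 2 = 3.0142 mol/s
Reaction term: ξ·ΔH°_rxn = 3.0142 × -93.9 = -283.03 kJ/s
Sensible, feed 46.7→25 °C: -22.201 kJ/s
Outlet flows (mol/s): A 1.8416, B 3.0142
Sensible, products 25→186 °C: 171.51 kJ/s
Q = ΔH = -133.72 kJ/s = -133.72 kW
Heat removed = 481400 kJ/h

Q_out = 481000 kJ/h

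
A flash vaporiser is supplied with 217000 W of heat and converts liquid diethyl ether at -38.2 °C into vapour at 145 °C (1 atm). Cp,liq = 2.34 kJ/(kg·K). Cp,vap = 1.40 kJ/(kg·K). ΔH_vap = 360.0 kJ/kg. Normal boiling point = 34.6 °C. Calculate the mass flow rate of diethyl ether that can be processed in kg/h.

Δh = 2.34×(34.6−-38.2) + 360.0 + 1.40×(145−34.6) = 684.91 kJ/kg
Q = 217000 W = 217 kJ/s = 781200 kJ/h
ṁ = Q/Δh = 781200 / 684.91 = 1140.6 kg/h

ṁ = 1140 kg/h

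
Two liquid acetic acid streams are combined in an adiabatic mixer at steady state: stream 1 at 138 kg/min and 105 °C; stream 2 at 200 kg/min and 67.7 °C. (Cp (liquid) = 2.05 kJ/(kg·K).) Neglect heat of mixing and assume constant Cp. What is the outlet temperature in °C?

T_out = 82.9 °C

No heat crosses the boundary, so H_out = H_in.
T_out = Σ ṁᵢCp,ᵢTᵢ / Σ ṁᵢCp,ᵢ
      = 57461 / 692.9 = 82.929 °C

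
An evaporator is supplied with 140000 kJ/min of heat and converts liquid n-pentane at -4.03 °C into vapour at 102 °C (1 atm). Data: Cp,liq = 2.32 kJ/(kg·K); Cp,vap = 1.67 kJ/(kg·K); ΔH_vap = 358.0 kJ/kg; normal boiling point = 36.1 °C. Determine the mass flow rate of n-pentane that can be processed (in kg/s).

ṁ = 4.16 kg/s

Δh = 2.32×(36.1−-4.03) + 358.0 + 1.67×(102−36.1) = 561.15 kJ/kg
Q = 140000 kJ/min = 2333.3 kJ/s = 2333.3 kJ/s
ṁ = Q/Δh = 2333.3 / 561.15 = 4.1581 kg/s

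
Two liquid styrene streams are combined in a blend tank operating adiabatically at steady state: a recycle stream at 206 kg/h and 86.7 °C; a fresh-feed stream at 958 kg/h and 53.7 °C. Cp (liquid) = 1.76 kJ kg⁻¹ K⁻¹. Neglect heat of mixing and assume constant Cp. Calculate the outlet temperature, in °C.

T_out = 59.5 °C

Adiabatic, steady state ⇒ Σ ṁᵢCp,ᵢ(T_out − Tᵢ) = 0
Σ ṁᵢCp,ᵢTᵢ = 206×1.76×86.7 + 958×1.76×53.7 = 121980
Σ ṁᵢCp,ᵢ = 206×1.76 + 958×1.76 = 2048.6
T_out = 121980 / 2048.6 = 59.54 °C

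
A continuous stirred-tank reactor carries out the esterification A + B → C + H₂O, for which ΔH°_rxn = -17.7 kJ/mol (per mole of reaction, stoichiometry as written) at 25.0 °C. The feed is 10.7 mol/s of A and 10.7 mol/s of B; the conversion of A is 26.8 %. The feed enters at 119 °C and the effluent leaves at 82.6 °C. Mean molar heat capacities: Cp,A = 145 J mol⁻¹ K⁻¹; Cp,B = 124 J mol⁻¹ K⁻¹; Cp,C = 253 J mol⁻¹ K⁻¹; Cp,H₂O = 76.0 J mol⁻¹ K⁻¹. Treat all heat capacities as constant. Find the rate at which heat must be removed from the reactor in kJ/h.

Extent of reaction ξ = 0.268 × 10.7 = 2.8676 mol/s
Reaction term: ξ·ΔH°_rxn = 2.8676 × -17.7 = -50.757 kJ/s
Sensible, feed 119→25 °C: -270.56 kJ/s
Outlet flows (mol/s): A 7.8324, B 7.8324, C 2.8676, H₂O 2.8676
Sensible, products 25→82.6 °C: 175.7 kJ/s
Q = ΔH = -145.62 kJ/s = -145.62 kW
Heat removed = 524220 kJ/h

Q_out = 524000 kJ/h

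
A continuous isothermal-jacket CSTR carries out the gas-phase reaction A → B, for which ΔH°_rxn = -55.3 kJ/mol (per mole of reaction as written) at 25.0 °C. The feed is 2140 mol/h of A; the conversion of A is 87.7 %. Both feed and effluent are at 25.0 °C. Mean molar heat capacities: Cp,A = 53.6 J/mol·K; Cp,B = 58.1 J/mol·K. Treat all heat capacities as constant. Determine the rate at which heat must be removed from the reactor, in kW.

Extent of reaction ξ = 0.877 × 2140 = 1876.8 mol/h
Reaction term: ξ·ΔH°_rxn = 1876.8 × -55.3 = -103790 kJ/h
Q = ΔH = -103790 kJ/h = -28.829 kW
Heat removed = 28.829 kW

Q_out = 28.8 kW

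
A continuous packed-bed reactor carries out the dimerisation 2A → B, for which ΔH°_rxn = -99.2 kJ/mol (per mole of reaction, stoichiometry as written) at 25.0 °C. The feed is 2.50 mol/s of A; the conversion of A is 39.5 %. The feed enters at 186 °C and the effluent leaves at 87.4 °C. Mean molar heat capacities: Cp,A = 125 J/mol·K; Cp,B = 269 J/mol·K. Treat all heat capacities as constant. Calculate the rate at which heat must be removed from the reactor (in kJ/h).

Q_out = 285000 kJ/h

Extent of reaction ξ = 0.395 × 2.50 / 2 = 0.49375 mol/s
Reaction term: ξ·ΔH°_rxn = 0.49375 × -99.2 = -48.98 kJ/s
Sensible, feed 186→25 °C: -50.312 kJ/s
Outlet flows (mol/s): A 1.5125, B 0.49375
Sensible, products 25→87.4 °C: 20.085 kJ/s
Q = ΔH = -79.207 kJ/s = -79.207 kW
Heat removed = 285150 kJ/h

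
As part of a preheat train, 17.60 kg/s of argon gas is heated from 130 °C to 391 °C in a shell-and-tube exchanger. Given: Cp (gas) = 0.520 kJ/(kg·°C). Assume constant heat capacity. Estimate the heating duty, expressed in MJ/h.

Q = 8600 MJ/h

Q = ṁ·Cp·ΔT = 17.60 × 0.520 × (391 − 130) = 2388.7 kJ/s
Heating duty = 8599.2 MJ/h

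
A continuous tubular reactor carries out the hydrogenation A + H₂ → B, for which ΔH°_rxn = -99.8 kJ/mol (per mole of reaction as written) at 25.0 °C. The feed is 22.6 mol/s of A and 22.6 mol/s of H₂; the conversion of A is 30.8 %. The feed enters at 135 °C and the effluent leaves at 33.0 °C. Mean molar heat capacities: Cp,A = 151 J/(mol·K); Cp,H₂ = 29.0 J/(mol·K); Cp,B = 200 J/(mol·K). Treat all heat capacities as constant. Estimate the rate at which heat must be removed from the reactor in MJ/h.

Q_out = 3990 MJ/h

Extent of reaction ξ = 0.308 × 22.6 = 6.9608 mol/s
Reaction term: ξ·ΔH°_rxn = 6.9608 × -99.8 = -694.69 kJ/s
Sensible, feed 135→25 °C: -447.48 kJ/s
Outlet flows (mol/s): A 15.639, H₂ 15.639, B 6.9608
Sensible, products 25→33.0 °C: 33.658 kJ/s
Q = ΔH = -1108.5 kJ/s = -1108.5 kW
Heat removed = 3990.6 MJ/h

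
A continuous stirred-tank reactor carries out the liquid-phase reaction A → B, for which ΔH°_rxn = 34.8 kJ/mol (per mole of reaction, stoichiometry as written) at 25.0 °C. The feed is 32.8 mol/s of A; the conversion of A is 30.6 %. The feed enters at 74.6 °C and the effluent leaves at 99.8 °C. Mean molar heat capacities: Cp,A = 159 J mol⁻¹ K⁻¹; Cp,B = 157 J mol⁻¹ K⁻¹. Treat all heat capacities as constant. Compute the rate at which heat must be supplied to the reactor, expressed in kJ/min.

Extent of reaction ξ = 0.306 × 32.8 = 10.037 mol/s
Reaction term: ξ·ΔH°_rxn = 10.037 × 34.8 = 349.28 kJ/s
Sensible, feed 74.6→25 °C: -258.67 kJ/s
Outlet flows (mol/s): A 22.763, B 10.037
Sensible, products 25→99.8 °C: 388.6 kJ/s
Q = ΔH = 479.2 kJ/s = 479.2 kW
Heat supplied = 28752 kJ/min

Q_in = 28800 kJ/min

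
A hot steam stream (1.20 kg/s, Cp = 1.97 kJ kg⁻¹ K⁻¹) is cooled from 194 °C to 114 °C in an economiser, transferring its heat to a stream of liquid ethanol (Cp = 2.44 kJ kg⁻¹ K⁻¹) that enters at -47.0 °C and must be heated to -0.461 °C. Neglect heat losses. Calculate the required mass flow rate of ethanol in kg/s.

Heat released by hot stream: Q = 1.20 × 1.97 × (194 − 114) = 189.12 kJ/s
Energy balance on cold side (adiabatic exchanger): Q = ṁ_c·Cp_c·(T_c,out − T_c,in)
ṁ_c = 189.12 / [2.44 × (-0.461 − -47.0)] = 1.6654 kg/s

ṁ_c = 1.67 kg/s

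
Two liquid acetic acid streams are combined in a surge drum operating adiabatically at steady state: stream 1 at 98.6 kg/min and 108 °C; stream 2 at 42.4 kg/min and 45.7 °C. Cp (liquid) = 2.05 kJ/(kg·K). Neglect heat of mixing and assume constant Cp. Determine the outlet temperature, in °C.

Energy balance with Q = 0: Σ ṁᵢCp,ᵢ(T_out − Tᵢ) = 0
Σ ṁᵢCp,ᵢTᵢ = 98.6×2.05×108 + 42.4×2.05×45.7 = 25802
Σ ṁᵢCp,ᵢ = 98.6×2.05 + 42.4×2.05 = 289.05
T_out = 25802 / 289.05 = 89.266 °C

T_out = 89.3 °C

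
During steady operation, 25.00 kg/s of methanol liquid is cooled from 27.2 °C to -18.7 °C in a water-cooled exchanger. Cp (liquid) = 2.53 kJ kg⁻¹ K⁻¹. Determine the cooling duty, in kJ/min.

Q_c = 174000 kJ/min

Q = ṁ·Cp·ΔT = 25.00 × 2.53 × (-18.7 − 27.2) = -2903.2 kJ/s
Cooling duty = 174190 kJ/min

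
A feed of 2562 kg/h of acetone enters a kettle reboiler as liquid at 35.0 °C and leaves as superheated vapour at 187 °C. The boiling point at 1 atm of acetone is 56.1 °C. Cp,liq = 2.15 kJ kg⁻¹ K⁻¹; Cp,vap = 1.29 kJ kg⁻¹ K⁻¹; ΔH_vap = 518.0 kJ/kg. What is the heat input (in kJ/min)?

Q = 31300 kJ/min

liquid 35.0→56.1 °C: 45.365 kJ/kg
vaporisation at 56.1 °C: 518 kJ/kg
vapour 56.1→187 °C: 168.86 kJ/kg
Δh = 45.365 + 518 + 168.86 = 732.23 kJ/kg
Q = ṁ·Δh = 2562 kg/h × 732.23 kJ/kg = 1.876e+06 kJ/h
|Q| = 521.1 kW = 31266 kJ/min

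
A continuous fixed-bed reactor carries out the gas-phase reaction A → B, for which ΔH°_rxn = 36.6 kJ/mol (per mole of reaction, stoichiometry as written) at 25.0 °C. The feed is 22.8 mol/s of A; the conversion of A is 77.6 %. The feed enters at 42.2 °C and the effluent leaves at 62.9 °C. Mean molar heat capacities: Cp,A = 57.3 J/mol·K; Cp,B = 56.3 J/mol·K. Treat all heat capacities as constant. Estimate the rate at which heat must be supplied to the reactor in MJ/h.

Q_in = 2430 MJ/h

Extent of reaction ξ = 0.776 × 22.8 = 17.693 mol/s
Reaction term: ξ·ΔH°_rxn = 17.693 × 36.6 = 647.56 kJ/s
Sensible, feed 42.2→25 °C: -22.471 kJ/s
Outlet flows (mol/s): A 5.1072, B 17.693
Sensible, products 25→62.9 °C: 48.844 kJ/s
Q = ΔH = 673.93 kJ/s = 673.93 kW
Heat supplied = 2426.1 MJ/h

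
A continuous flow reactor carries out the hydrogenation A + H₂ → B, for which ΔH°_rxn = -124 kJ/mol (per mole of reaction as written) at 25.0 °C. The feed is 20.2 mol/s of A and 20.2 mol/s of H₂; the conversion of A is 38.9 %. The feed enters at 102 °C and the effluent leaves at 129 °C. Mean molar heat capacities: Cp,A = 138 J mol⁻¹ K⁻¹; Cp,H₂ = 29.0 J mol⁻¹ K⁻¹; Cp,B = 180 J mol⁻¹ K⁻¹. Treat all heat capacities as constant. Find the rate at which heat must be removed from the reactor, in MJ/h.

Extent of reaction ξ = 0.389 × 20.2 = 7.8578 mol/s
Reaction term: ξ·ΔH°_rxn = 7.8578 × -124 = -974.37 kJ/s
Sensible, feed 102→25 °C: -259.75 kJ/s
Outlet flows (mol/s): A 12.342, H₂ 12.342, B 7.8578
Sensible, products 25→129 °C: 361.46 kJ/s
Q = ΔH = -872.66 kJ/s = -872.66 kW
Heat removed = 3141.6 MJ/h

Q_out = 3140 MJ/h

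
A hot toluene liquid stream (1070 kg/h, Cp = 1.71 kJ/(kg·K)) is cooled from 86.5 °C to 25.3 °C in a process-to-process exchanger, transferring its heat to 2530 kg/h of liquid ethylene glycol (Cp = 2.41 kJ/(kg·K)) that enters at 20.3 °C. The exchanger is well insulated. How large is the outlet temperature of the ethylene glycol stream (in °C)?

T_c,out = 38.7 °C

Heat released by hot stream: Q = 1070 × 1.71 × (86.5 − 25.3) = 111980 kJ/h
Energy balance on cold side (adiabatic exchanger): Q = ṁ_c·Cp_c·(T_c,out − T_c,in)
T_c,out = 20.3 + 111980/(2530 × 2.41) = 38.665 °C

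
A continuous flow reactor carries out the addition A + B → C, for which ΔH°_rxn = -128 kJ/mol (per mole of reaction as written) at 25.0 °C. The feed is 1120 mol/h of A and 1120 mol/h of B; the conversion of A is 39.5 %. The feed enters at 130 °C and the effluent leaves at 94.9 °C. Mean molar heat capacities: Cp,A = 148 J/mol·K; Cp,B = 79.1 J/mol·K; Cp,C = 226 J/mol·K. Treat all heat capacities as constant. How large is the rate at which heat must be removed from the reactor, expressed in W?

Extent of reaction ξ = 0.395 × 1120 = 442.4 mol/h
Reaction term: ξ·ΔH°_rxn = 442.4 × -128 = -56627 kJ/h
Sensible, feed 130→25 °C: -26707 kJ/h
Outlet flows (mol/h): A 677.6, B 677.6, C 442.4
Sensible, products 25→94.9 °C: 17745 kJ/h
Q = ΔH = -65589 kJ/h = -18.219 kW
Heat removed = 18219 W

Q_out = 18200 W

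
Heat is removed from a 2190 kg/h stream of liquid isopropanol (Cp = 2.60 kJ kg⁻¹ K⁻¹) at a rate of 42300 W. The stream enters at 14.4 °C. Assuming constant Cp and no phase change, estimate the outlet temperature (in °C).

Q = 42300 W = 152280 kJ/h
ΔT = Q/(ṁ·Cp) = 152280/(2190×2.60) = 26.744 K
T_out = 14.4 − 26.744 = -12.344 °C

T_out = -12.3 °C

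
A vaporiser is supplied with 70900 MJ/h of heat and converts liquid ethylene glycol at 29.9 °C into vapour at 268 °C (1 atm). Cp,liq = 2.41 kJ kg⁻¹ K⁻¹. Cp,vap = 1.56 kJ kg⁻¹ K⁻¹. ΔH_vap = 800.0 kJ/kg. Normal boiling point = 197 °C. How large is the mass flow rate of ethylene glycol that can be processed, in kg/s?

Δh = 2.41×(197−29.9) + 800.0 + 1.56×(268−197) = 1313.5 kJ/kg
Q = 70900 MJ/h = 19694 kJ/s = 19694 kJ/s
ṁ = Q/Δh = 19694 / 1313.5 = 14.994 kg/s

ṁ = 15.0 kg/s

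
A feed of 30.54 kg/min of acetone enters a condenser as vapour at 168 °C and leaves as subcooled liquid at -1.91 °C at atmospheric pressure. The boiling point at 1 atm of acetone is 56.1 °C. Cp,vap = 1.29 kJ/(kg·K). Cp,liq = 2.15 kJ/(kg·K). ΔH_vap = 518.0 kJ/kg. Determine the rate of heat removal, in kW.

Q_c = 401 kW

vapour 168→56.1 °C: -144.35 kJ/kg
condensation at 56.1 °C: -518 kJ/kg
liquid 56.1→-1.91 °C: -124.72 kJ/kg
Δh = -144.35 + -518 + -124.72 = -787.07 kJ/kg
Q = ṁ·Δh = 30.54 kg/min × -787.07 kJ/kg = -24037 kJ/min
|Q| = 400.62 kW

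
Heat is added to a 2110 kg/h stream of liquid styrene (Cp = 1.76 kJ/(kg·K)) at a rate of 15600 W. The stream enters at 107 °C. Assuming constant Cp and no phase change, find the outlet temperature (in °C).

T_out = 122 °C

Q = 15600 W = 56160 kJ/h
ΔT = Q/(ṁ·Cp) = 56160/(2110×1.76) = 15.123 K
T_out = 107 + 15.123 = 122.12 °C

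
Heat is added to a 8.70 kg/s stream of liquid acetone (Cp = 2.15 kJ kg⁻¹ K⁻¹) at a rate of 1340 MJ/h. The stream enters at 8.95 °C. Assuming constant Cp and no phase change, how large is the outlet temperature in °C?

Q = 1340 MJ/h = 372.22 kJ/s
ΔT = Q/(ṁ·Cp) = 372.22/(8.70×2.15) = 19.9 K
T_out = 8.95 + 19.9 = 28.85 °C

T_out = 28.8 °C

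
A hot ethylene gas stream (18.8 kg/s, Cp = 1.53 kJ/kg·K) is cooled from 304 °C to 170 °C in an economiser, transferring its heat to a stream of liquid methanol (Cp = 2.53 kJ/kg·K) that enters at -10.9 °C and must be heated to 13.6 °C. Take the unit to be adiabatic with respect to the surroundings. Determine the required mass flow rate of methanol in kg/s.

ṁ_c = 62.2 kg/s

Heat released by hot stream: Q = 18.8 × 1.53 × (304 − 170) = 3854.4 kJ/s
Energy balance on cold side (adiabatic exchanger): Q = ṁ_c·Cp_c·(T_c,out − T_c,in)
ṁ_c = 3854.4 / [2.53 × (13.6 − -10.9)] = 62.182 kg/s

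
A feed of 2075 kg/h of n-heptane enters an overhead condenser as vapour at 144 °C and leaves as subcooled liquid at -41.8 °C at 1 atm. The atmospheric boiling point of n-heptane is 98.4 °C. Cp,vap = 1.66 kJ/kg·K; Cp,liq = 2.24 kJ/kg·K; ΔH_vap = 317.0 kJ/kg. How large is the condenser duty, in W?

vapour 144→98.4 °C: -75.696 kJ/kg
condensation at 98.4 °C: -317 kJ/kg
liquid 98.4→-41.8 °C: -314.05 kJ/kg
Δh = -75.696 + -317 + -314.05 = -706.74 kJ/kg
Q = ṁ·Δh = 2075 kg/h × -706.74 kJ/kg = -1.4665e+06 kJ/h
|Q| = 407.36 kW = 407360 W

Q_c = 407000 W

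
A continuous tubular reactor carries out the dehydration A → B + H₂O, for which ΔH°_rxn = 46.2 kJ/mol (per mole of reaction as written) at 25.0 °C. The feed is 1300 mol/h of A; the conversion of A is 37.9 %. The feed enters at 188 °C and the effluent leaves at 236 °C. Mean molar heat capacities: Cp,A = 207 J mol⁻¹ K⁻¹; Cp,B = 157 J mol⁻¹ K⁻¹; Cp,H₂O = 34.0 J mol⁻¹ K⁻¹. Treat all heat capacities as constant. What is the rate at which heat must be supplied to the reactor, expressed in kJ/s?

Extent of reaction ξ = 0.379 × 1300 = 492.7 mol/h
Reaction term: ξ·ΔH°_rxn = 492.7 × 46.2 = 22763 kJ/h
Sensible, feed 188→25 °C: -43863 kJ/h
Outlet flows (mol/h): A 807.3, B 492.7, H₂O 492.7
Sensible, products 25→236 °C: 55117 kJ/h
Q = ΔH = 34016 kJ/h = 9.4489 kW
Heat supplied = 9.4489 kJ/s

Q_in = 9.45 kJ/s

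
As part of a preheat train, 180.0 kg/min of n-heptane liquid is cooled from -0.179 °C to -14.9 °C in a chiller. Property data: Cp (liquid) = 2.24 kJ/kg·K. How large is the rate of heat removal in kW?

Q = ṁ·Cp·ΔT = 180.0 × 2.24 × (-14.9 − -0.179) = -5935.5 kJ/min
Converting: 5935.5 / 60 s = 98.925 kW

Q_c = 98.9 kW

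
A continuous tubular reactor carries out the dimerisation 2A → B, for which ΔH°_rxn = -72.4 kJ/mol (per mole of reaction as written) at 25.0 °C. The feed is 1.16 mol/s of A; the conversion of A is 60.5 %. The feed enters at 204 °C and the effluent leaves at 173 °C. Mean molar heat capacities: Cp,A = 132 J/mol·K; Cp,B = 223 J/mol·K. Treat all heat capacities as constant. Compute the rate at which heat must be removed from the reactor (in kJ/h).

Q_out = 116000 kJ/h

Extent of reaction ξ = 0.605 × 1.16 / 2 = 0.3509 mol/s
Reaction term: ξ·ΔH°_rxn = 0.3509 × -72.4 = -25.405 kJ/s
Sensible, feed 204→25 °C: -27.408 kJ/s
Outlet flows (mol/s): A 0.4582, B 0.3509
Sensible, products 25→173 °C: 20.532 kJ/s
Q = ΔH = -32.281 kJ/s = -32.281 kW
Heat removed = 116210 kJ/h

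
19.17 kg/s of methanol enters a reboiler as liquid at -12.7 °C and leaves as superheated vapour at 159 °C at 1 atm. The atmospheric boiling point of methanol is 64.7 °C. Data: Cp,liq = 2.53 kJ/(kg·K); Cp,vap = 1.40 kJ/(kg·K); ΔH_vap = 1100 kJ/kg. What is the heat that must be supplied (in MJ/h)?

liquid -12.7→64.7 °C: 195.82 kJ/kg
vaporisation at 64.7 °C: 1100 kJ/kg
vapour 64.7→159 °C: 132.02 kJ/kg
Δh = 195.82 + 1100 + 132.02 = 1427.8 kJ/kg
Q = ṁ·Δh = 19.17 kg/s × 1427.8 kJ/kg = 27372 kJ/s
|Q| = 27372 kW = 98538 MJ/h

Q = 98500 MJ/h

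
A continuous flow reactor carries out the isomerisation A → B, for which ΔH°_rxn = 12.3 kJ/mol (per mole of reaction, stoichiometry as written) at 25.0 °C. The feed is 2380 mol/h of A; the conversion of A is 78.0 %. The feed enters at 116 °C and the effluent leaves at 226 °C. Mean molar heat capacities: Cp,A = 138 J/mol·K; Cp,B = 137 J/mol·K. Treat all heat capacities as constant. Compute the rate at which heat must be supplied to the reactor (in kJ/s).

Extent of reaction ξ = 0.780 × 2380 = 1856.4 mol/h
Reaction term: ξ·ΔH°_rxn = 1856.4 × 12.3 = 22834 kJ/h
Sensible, feed 116→25 °C: -29888 kJ/h
Outlet flows (mol/h): A 523.6, B 1856.4
Sensible, products 25→226 °C: 65643 kJ/h
Q = ΔH = 58589 kJ/h = 16.275 kW
Heat supplied = 16.275 kJ/s

Q_in = 16.3 kJ/s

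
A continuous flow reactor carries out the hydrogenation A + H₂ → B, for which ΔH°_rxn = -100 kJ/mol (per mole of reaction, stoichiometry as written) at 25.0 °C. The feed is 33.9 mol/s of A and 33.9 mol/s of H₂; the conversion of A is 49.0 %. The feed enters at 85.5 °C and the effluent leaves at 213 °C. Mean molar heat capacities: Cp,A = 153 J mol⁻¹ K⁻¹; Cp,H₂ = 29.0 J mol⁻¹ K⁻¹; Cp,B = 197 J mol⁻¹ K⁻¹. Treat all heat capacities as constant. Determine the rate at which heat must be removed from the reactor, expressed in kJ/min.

Q_out = 49700 kJ/min

Extent of reaction ξ = 0.490 × 33.9 = 16.611 mol/s
Reaction term: ξ·ΔH°_rxn = 16.611 × -100 = -1661.1 kJ/s
Sensible, feed 85.5→25 °C: -373.27 kJ/s
Outlet flows (mol/s): A 17.289, H₂ 17.289, B 16.611
Sensible, products 25→213 °C: 1206.8 kJ/s
Q = ΔH = -827.61 kJ/s = -827.61 kW
Heat removed = 49656 kJ/min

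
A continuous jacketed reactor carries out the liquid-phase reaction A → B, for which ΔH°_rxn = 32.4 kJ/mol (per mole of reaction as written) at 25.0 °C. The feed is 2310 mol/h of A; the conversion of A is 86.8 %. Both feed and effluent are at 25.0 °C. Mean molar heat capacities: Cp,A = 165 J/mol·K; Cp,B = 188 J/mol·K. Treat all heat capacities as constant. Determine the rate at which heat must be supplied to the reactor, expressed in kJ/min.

Extent of reaction ξ = 0.868 × 2310 = 2005.1 mol/h
Reaction term: ξ·ΔH°_rxn = 2005.1 × 32.4 = 64965 kJ/h
Q = ΔH = 64965 kJ/h = 18.046 kW
Heat supplied = 1082.7 kJ/min

Q_in = 1080 kJ/min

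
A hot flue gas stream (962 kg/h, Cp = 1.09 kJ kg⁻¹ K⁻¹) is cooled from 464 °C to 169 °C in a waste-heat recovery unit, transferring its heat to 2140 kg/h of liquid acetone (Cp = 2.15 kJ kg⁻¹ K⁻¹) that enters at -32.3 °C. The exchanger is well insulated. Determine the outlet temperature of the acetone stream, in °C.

Heat released by hot stream: Q = 962 × 1.09 × (464 − 169) = 309330 kJ/h
Energy balance on cold side (adiabatic exchanger): Q = ṁ_c·Cp_c·(T_c,out − T_c,in)
T_c,out = -32.3 + 309330/(2140 × 2.15) = 34.931 °C

T_c,out = 34.9 °C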